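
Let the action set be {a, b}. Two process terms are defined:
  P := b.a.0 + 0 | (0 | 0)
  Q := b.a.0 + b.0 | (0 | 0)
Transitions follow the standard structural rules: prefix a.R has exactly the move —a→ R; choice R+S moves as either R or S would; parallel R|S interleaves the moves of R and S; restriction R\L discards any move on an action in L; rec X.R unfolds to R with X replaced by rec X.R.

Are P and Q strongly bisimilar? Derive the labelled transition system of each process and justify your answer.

LTS(P): 3 reachable states
  m0 = b.a.0 + 0 | (0 | 0) ⊢ =b=> m1
  m1 = a.0 ⊢ =a=> m2
  m2 = 0 ⊢ (no moves)
LTS(Q): 4 reachable states
  n0 = b.a.0 + b.0 | (0 | 0) ⊢ =b=> n1, =b=> n2
  n1 = 0 | (0 | 0) ⊢ (no moves)
  n2 = a.0 ⊢ =a=> n3
  n3 = 0 ⊢ (no moves)
Bisimilarity quotient blocks:
  B0 = {m0}
  B1 = {m1, n2}
  B2 = {m2, n1, n3}
  B3 = {n0}
m0 ∈ B0, n0 ∈ B3 → different blocks

NO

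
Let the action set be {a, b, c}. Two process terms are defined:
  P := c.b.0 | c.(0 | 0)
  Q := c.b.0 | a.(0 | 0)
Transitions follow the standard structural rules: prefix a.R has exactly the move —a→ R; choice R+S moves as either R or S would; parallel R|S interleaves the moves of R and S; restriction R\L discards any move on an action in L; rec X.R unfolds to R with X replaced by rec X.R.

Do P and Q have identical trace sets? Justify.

LTS(P): 6 reachable states
  m0 = c.b.0 | c.(0 | 0) ⊢ --c--▸ m1, --c--▸ m2
  m1 = b.0 | c.(0 | 0) ⊢ --b--▸ m3, --c--▸ m4
  m2 = c.b.0 | (0 | 0) ⊢ --c--▸ m4
  m3 = 0 | c.(0 | 0) ⊢ --c--▸ m5
  m4 = b.0 | (0 | 0) ⊢ --b--▸ m5
  m5 = 0 | (0 | 0) ⊢ deadlocked
LTS(Q): 6 reachable states
  n0 = c.b.0 | a.(0 | 0) ⊢ --a--▸ n1, --c--▸ n2
  n1 = c.b.0 | (0 | 0) ⊢ --c--▸ n3
  n2 = b.0 | a.(0 | 0) ⊢ --a--▸ n3, --b--▸ n4
  n3 = b.0 | (0 | 0) ⊢ --b--▸ n5
  n4 = 0 | a.(0 | 0) ⊢ --a--▸ n5
  n5 = 0 | (0 | 0) ⊢ deadlocked
Executing cc from P (initial set {m0}):
  [1] c ⇒ {m1, m2}
  [2] c ⇒ {m4}
  — P admits the full trace.
Executing cc from Q (initial set {n0}):
  [1] c ⇒ {n2}
  [2] c ⇒ ∅  — Q cannot continue

traces(P) ≠ traces(Q) — witness ⟨cc⟩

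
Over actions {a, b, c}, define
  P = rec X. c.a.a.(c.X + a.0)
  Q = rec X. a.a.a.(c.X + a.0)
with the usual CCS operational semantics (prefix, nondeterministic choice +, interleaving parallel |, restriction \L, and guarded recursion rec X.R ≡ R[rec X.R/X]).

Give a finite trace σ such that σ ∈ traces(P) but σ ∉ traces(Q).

c

Reachable graph of P (5 states):
  p0 = rec X. c.a.a.(c.X + a.0) | -c-> p1
  p1 = a.a.(c.(rec X. c.a.a.(c.X + a.0)) + a.0) | -a-> p2
  p2 = a.(c.(rec X. c.a.a.(c.X + a.0)) + a.0) | -a-> p3
  p3 = c.(rec X. c.a.a.(c.X + a.0)) + a.0 | -a-> p4, -c-> p0
  p4 = 0 | (no moves)
Reachable graph of Q (5 states):
  q0 = rec X. a.a.a.(c.X + a.0) | -a-> q1
  q1 = a.a.(c.(rec X. a.a.a.(c.X + a.0)) + a.0) | -a-> q2
  q2 = a.(c.(rec X. a.a.a.(c.X + a.0)) + a.0) | -a-> q3
  q3 = c.(rec X. a.a.a.(c.X + a.0)) + a.0 | -a-> q4, -c-> q0
  q4 = 0 | (no moves)
Executing c from P (initial set {p0}):
  after c @ step 1: {p1}
  ✓ P
Executing c from Q (initial set {q0}):
  after c @ step 1: ∅ (Q stuck)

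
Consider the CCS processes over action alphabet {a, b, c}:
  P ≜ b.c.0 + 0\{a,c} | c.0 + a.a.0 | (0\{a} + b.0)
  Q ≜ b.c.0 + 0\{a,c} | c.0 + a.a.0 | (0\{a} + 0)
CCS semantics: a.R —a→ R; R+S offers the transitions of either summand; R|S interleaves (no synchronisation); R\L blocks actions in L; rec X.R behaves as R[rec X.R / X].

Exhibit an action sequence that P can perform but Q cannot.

Reachable graph of P (9 states):
  s0 = b.c.0 + 0\{a,c} | c.0 + a.a.0 | (0\{a} + b.0) → =a=> s1, =b=> s2, =b=> s3, =c=> s4
  s1 = a.0 | (0\{a} + b.0) → =a=> s5, =b=> s6
  s2 = a.a.0 | 0 → =a=> s6
  s3 = c.0 → =c=> s7
  s4 = 0\{a,c} | 0 → stopped
  s5 = 0 | (0\{a} + b.0) → =b=> s8
  s6 = a.0 | 0 → =a=> s8
  s7 = 0 → stopped
  s8 = 0 | 0 → stopped
Reachable graph of Q (6 states):
  t0 = b.c.0 + 0\{a,c} | c.0 + a.a.0 | (0\{a} + 0) → =a=> t1, =b=> t2, =c=> t3
  t1 = a.0 | (0\{a} + 0) → =a=> t4
  t2 = c.0 → =c=> t5
  t3 = 0\{a,c} | 0 → stopped
  t4 = 0 | (0\{a} + 0) → stopped
  t5 = 0 → stopped
Trace ⟨ab⟩ through P, begin at {s0}:
  step 1 (a): {s1}
  step 2 (b): {s6}
  P completes σ.
Trace ⟨ab⟩ through Q, begin at {t0}:
  step 1 (a): {t1}
  step 2 (b): ∅  — Q cannot continue

ab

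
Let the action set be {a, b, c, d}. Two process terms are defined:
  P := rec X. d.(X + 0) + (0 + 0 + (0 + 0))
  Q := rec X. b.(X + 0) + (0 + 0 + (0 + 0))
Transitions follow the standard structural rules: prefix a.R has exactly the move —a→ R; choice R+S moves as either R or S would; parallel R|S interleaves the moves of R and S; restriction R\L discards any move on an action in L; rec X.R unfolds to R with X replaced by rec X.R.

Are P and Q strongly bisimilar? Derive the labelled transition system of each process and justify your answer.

LTS(P): 2 reachable states
  m0 = rec X. d.(X + 0) + (0 + 0 + (0 + 0)) :: -d-> m1
  m1 = (rec X. d.(X + 0) + (0 + 0 + (0 + 0))) + 0 :: -d-> m1
LTS(Q): 2 reachable states
  n0 = rec X. b.(X + 0) + (0 + 0 + (0 + 0)) :: -b-> n1
  n1 = (rec X. b.(X + 0) + (0 + 0 + (0 + 0))) + 0 :: -b-> n1
Bisimilarity quotient blocks:
  B0 = {m0, m1}
  B1 = {n0, n1}
m0 ∈ B0, n0 ∈ B1 → different blocks

NO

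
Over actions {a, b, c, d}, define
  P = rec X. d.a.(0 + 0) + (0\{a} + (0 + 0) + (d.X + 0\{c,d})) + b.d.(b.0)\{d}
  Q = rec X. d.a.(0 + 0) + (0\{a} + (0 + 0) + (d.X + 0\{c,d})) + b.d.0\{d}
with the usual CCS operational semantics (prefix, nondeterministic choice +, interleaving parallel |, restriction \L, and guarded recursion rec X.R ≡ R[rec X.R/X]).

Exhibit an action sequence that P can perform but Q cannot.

bdb

Reachable graph of P (6 states):
  p0 = rec X. d.a.(0 + 0) + (0\{a} + (0 + 0) + (d.X + 0\{c,d})) + b.d.(b.0)\{d} ⊢ —b→ p1, —d→ p0, —d→ p2
  p1 = d.(b.0)\{d} ⊢ —d→ p3
  p2 = a.(0 + 0) ⊢ —a→ p4
  p3 = (b.0)\{d} ⊢ —b→ p5
  p4 = 0 + 0 ⊢ ∅
  p5 = 0\{d} ⊢ ∅
Reachable graph of Q (5 states):
  q0 = rec X. d.a.(0 + 0) + (0\{a} + (0 + 0) + (d.X + 0\{c,d})) + b.d.0\{d} ⊢ —b→ q1, —d→ q0, —d→ q2
  q1 = d.0\{d} ⊢ —d→ q3
  q2 = a.(0 + 0) ⊢ —a→ q4
  q3 = 0\{d} ⊢ ∅
  q4 = 0 + 0 ⊢ ∅
Executing bdb from P (initial set {p0}):
  after b @ step 1: {p1}
  after d @ step 2: {p3}
  after b @ step 3: {p5}
  P completes σ.
Executing bdb from Q (initial set {q0}):
  after b @ step 1: {q1}
  after d @ step 2: {q3}
  after b @ step 3: ∅ (Q stuck)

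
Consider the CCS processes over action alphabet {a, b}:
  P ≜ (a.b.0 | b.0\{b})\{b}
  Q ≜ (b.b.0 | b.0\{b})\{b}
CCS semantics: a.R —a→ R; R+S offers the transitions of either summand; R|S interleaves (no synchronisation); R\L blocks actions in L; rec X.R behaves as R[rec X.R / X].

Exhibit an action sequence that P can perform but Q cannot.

P's transition system — 2 states:
  u0 = (a.b.0 | b.0\{b})\{b} ⊢ ··a··> u1
  u1 = (b.0 | b.0\{b})\{b} ⊢ ∅
Q's transition system — 1 states:
  v0 = (b.b.0 | b.0\{b})\{b} ⊢ ∅
Trace ⟨a⟩ through P, begin at {u0}:
  [1] a ⇒ {u1}
  ✓ P
Trace ⟨a⟩ through Q, begin at {v0}:
  [1] a ⇒ no successor for Q

a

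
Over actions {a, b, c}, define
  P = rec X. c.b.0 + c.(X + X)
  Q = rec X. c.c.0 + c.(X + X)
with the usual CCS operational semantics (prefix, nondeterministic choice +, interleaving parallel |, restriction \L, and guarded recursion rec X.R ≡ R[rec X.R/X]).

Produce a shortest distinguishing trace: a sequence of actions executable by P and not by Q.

cb

P's transition system — 4 states:
  u0 = rec X. c.b.0 + c.(X + X) has moves ··c··> u1, ··c··> u2
  u1 = (rec X. c.b.0 + c.(X + X)) + (rec X. c.b.0 + c.(X + X)) has moves ··c··> u1, ··c··> u2
  u2 = b.0 has moves ··b··> u3
  u3 = 0 has moves (no moves)
Q's transition system — 4 states:
  v0 = rec X. c.c.0 + c.(X + X) has moves ··c··> v1, ··c··> v2
  v1 = (rec X. c.c.0 + c.(X + X)) + (rec X. c.c.0 + c.(X + X)) has moves ··c··> v1, ··c··> v2
  v2 = c.0 has moves ··c··> v3
  v3 = 0 has moves (no moves)
Run σ = ⟨cb⟩ on P: start {u0}
  after c @ step 1: {u1, u2}
  after b @ step 2: {u3}
  P completes σ.
Run σ = ⟨cb⟩ on Q: start {v0}
  after c @ step 1: {v1, v2}
  after b @ step 2: no successor for Q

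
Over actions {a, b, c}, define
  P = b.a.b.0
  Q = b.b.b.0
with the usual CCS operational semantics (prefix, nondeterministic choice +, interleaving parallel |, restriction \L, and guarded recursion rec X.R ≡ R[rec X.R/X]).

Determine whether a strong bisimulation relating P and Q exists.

not bisimilar

Reachable graph of P (4 states):
  u0 = b.a.b.0 has moves --b--▸ u1
  u1 = a.b.0 has moves --a--▸ u2
  u2 = b.0 has moves --b--▸ u3
  u3 = 0 has moves ·
Reachable graph of Q (4 states):
  v0 = b.b.b.0 has moves --b--▸ v1
  v1 = b.b.0 has moves --b--▸ v2
  v2 = b.0 has moves --b--▸ v3
  v3 = 0 has moves ·
Partition-refinement fixed point:
  B0 = {u0}
  B1 = {u1}
  B2 = {u2, v2}
  B3 = {u3, v3}
  B4 = {v0}
  B5 = {v1}
u0 ∈ B0, v0 ∈ B4 → different blocks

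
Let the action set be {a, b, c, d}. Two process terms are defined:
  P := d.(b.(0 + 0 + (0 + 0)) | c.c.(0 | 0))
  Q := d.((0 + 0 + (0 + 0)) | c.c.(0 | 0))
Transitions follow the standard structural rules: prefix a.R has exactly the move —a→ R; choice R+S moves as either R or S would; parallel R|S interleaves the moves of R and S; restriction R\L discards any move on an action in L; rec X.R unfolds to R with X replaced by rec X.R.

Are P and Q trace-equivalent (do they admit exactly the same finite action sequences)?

Reachable graph of P (7 states):
  u0 = d.(b.(0 + 0 + (0 + 0)) | c.c.(0 | 0)) :: —d→ u1
  u1 = b.(0 + 0 + (0 + 0)) | c.c.(0 | 0) :: —b→ u2, —c→ u3
  u2 = (0 + 0 + (0 + 0)) | c.c.(0 | 0) :: —c→ u4
  u3 = b.(0 + 0 + (0 + 0)) | c.(0 | 0) :: —b→ u4, —c→ u5
  u4 = (0 + 0 + (0 + 0)) | c.(0 | 0) :: —c→ u6
  u5 = b.(0 + 0 + (0 + 0)) | (0 | 0) :: —b→ u6
  u6 = (0 + 0 + (0 + 0)) | (0 | 0) :: deadlocked
Reachable graph of Q (4 states):
  v0 = d.((0 + 0 + (0 + 0)) | c.c.(0 | 0)) :: —d→ v1
  v1 = (0 + 0 + (0 + 0)) | c.c.(0 | 0) :: —c→ v2
  v2 = (0 + 0 + (0 + 0)) | c.(0 | 0) :: —c→ v3
  v3 = (0 + 0 + (0 + 0)) | (0 | 0) :: deadlocked
Executing db from P (initial set {u0}):
  after d @ step 1: {u1}
  after b @ step 2: {u2}
  ✓ P
Executing db from Q (initial set {v0}):
  after d @ step 1: {v1}
  after b @ step 2: ∅ (Q stuck)

trace-distinct — witness ⟨db⟩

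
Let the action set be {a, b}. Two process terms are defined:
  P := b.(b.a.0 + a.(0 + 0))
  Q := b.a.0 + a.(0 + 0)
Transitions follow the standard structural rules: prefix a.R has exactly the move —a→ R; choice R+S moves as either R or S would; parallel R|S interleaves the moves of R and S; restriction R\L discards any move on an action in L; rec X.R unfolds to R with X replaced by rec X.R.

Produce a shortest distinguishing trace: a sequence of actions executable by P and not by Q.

LTS(P): 5 reachable states
  u0 = b.(b.a.0 + a.(0 + 0)) ⊢ ··b··> u1
  u1 = b.a.0 + a.(0 + 0) ⊢ ··a··> u2, ··b··> u3
  u2 = 0 + 0 ⊢ deadlocked
  u3 = a.0 ⊢ ··a··> u4
  u4 = 0 ⊢ deadlocked
LTS(Q): 4 reachable states
  v0 = b.a.0 + a.(0 + 0) ⊢ ··a··> v1, ··b··> v2
  v1 = 0 + 0 ⊢ deadlocked
  v2 = a.0 ⊢ ··a··> v3
  v3 = 0 ⊢ deadlocked
Run σ = ⟨bb⟩ on P: start {u0}
  [1] b ⇒ {u1}
  [2] b ⇒ {u3}
  — P admits the full trace.
Run σ = ⟨bb⟩ on Q: start {v0}
  [1] b ⇒ {v2}
  [2] b ⇒ ∅ (Q stuck)

bb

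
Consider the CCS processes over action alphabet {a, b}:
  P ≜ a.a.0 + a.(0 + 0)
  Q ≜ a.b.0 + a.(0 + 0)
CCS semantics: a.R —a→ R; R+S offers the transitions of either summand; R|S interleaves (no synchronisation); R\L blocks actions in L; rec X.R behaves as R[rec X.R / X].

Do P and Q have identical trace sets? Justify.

NO — witness ⟨aa⟩

P's transition system — 4 states:
  s0 = a.a.0 + a.(0 + 0) :: ··a··> s1, ··a··> s2
  s1 = 0 + 0 :: ∅
  s2 = a.0 :: ··a··> s3
  s3 = 0 :: ∅
Q's transition system — 4 states:
  t0 = a.b.0 + a.(0 + 0) :: ··a··> t1, ··a··> t2
  t1 = 0 + 0 :: ∅
  t2 = b.0 :: ··b··> t3
  t3 = 0 :: ∅
Run σ = ⟨aa⟩ on P: start {s0}
  after a @ step 1: {s1, s2}
  after a @ step 2: {s3}
  P completes σ.
Run σ = ⟨aa⟩ on Q: start {t0}
  after a @ step 1: {t1, t2}
  after a @ step 2: no successor for Q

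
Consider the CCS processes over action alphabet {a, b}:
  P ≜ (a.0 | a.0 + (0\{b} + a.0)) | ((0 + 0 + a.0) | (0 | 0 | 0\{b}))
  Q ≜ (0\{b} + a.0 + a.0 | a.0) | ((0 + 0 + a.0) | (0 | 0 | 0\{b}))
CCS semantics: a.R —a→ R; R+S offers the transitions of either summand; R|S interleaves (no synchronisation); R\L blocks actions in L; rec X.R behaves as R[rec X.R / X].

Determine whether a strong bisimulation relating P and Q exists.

P's transition system — 10 states:
  p0 = (a.0 | a.0 + (0\{b} + a.0)) | ((0 + 0 + a.0) | (0 | 0 | 0\{b})) → --a--▸ p1, --a--▸ p2, --a--▸ p3, --a--▸ p4
  p1 = (a.0 | a.0 + (0\{b} + a.0)) | (0 | (0 | 0 | 0\{b})) → --a--▸ p5, --a--▸ p6, --a--▸ p7
  p2 = 0 | ((0 + 0 + a.0) | (0 | 0 | 0\{b})) → --a--▸ p5
  p3 = 0 | a.0 | ((0 + 0 + a.0) | (0 | 0 | 0\{b})) → --a--▸ p6, --a--▸ p8
  p4 = a.0 | 0 | ((0 + 0 + a.0) | (0 | 0 | 0\{b})) → --a--▸ p7, --a--▸ p8
  p5 = 0 | (0 | (0 | 0 | 0\{b})) → deadlocked
  p6 = 0 | a.0 | (0 | (0 | 0 | 0\{b})) → --a--▸ p9
  p7 = a.0 | 0 | (0 | (0 | 0 | 0\{b})) → --a--▸ p9
  p8 = 0 | 0 | ((0 + 0 + a.0) | (0 | 0 | 0\{b})) → --a--▸ p9
  p9 = 0 | 0 | (0 | (0 | 0 | 0\{b})) → deadlocked
Q's transition system — 10 states:
  q0 = (0\{b} + a.0 + a.0 | a.0) | ((0 + 0 + a.0) | (0 | 0 | 0\{b})) → --a--▸ q1, --a--▸ q2, --a--▸ q3, --a--▸ q4
  q1 = (0\{b} + a.0 + a.0 | a.0) | (0 | (0 | 0 | 0\{b})) → --a--▸ q5, --a--▸ q6, --a--▸ q7
  q2 = 0 | ((0 + 0 + a.0) | (0 | 0 | 0\{b})) → --a--▸ q5
  q3 = 0 | a.0 | ((0 + 0 + a.0) | (0 | 0 | 0\{b})) → --a--▸ q6, --a--▸ q8
  q4 = a.0 | 0 | ((0 + 0 + a.0) | (0 | 0 | 0\{b})) → --a--▸ q7, --a--▸ q8
  q5 = 0 | (0 | (0 | 0 | 0\{b})) → deadlocked
  q6 = 0 | a.0 | (0 | (0 | 0 | 0\{b})) → --a--▸ q9
  q7 = a.0 | 0 | (0 | (0 | 0 | 0\{b})) → --a--▸ q9
  q8 = 0 | 0 | ((0 + 0 + a.0) | (0 | 0 | 0\{b})) → --a--▸ q9
  q9 = 0 | 0 | (0 | (0 | 0 | 0\{b})) → deadlocked
Partition-refinement fixed point:
  B0 = {p0, q0}
  B1 = {p2, p6, p7, p8, q2, q6, q7, q8}
  B2 = {p5, p9, q5, q9}
  B3 = {p3, p4, q3, q4}
  B4 = {p1, q1}
p0 ∈ B0, q0 ∈ B0 → same block

P ~ Q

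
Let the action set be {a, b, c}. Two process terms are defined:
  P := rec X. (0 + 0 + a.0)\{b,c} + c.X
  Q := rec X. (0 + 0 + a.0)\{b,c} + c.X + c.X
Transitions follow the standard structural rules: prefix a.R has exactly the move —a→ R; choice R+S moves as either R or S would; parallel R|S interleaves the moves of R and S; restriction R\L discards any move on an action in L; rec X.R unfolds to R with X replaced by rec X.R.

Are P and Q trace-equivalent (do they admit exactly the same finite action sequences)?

YES

P's transition system — 2 states:
  p0 = rec X. (0 + 0 + a.0)\{b,c} + c.X has moves ··a··> p1, ··c··> p0
  p1 = 0\{b,c} has moves (no moves)
Q's transition system — 2 states:
  q0 = rec X. (0 + 0 + a.0)\{b,c} + c.X + c.X has moves ··a··> q1, ··c··> q0
  q1 = 0\{b,c} has moves (no moves)
Coarsest stable partition (strong bisimilarity classes):
  B0 = {p0, q0}
  B1 = {p1, q1}
p0 ∈ B0, q0 ∈ B0 → same block
Bisimilar ⇒ trace-equivalent.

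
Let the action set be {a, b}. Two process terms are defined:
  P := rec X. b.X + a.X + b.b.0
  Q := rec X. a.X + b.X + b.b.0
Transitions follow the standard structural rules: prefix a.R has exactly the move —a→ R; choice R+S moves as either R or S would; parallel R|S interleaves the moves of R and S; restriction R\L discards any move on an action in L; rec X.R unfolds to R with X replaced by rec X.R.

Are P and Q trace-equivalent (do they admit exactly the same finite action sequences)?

trace-equivalent

LTS(P): 3 reachable states
  m0 = rec X. b.X + a.X + b.b.0 has moves ··a··> m0, ··b··> m0, ··b··> m1
  m1 = b.0 has moves ··b··> m2
  m2 = 0 has moves (no moves)
LTS(Q): 3 reachable states
  n0 = rec X. a.X + b.X + b.b.0 has moves ··a··> n0, ··b··> n0, ··b··> n1
  n1 = b.0 has moves ··b··> n2
  n2 = 0 has moves (no moves)
Coarsest stable partition (strong bisimilarity classes):
  B0 = {m0, n0}
  B1 = {m1, n1}
  B2 = {m2, n2}
m0 ∈ B0, n0 ∈ B0 → same block
Bisimilar ⇒ trace-equivalent.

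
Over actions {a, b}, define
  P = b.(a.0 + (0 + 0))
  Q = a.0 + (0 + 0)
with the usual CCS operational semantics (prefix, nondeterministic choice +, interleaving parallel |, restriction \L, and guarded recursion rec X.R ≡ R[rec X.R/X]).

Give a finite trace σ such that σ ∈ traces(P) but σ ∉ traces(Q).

b

P's transition system — 3 states:
  p0 = b.(a.0 + (0 + 0)) | —b→ p1
  p1 = a.0 + (0 + 0) | —a→ p2
  p2 = 0 | deadlocked
Q's transition system — 2 states:
  q0 = a.0 + (0 + 0) | —a→ q1
  q1 = 0 | deadlocked
Trace ⟨b⟩ through P, begin at {p0}:
  after b @ step 1: {p1}
  — P admits the full trace.
Trace ⟨b⟩ through Q, begin at {q0}:
  after b @ step 1: ∅ (Q stuck)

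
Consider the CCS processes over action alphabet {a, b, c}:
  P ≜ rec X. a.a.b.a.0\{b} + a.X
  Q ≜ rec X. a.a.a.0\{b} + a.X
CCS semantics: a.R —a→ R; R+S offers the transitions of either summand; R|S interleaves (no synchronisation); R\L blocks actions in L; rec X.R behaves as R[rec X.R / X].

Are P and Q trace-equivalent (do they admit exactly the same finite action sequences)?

LTS(P): 5 reachable states
  u0 = rec X. a.a.b.a.0\{b} + a.X :: --a--▸ u0, --a--▸ u1
  u1 = a.b.a.0\{b} :: --a--▸ u2
  u2 = b.a.0\{b} :: --b--▸ u3
  u3 = a.0\{b} :: --a--▸ u4
  u4 = 0\{b} :: ∅
LTS(Q): 4 reachable states
  v0 = rec X. a.a.a.0\{b} + a.X :: --a--▸ v0, --a--▸ v1
  v1 = a.a.0\{b} :: --a--▸ v2
  v2 = a.0\{b} :: --a--▸ v3
  v3 = 0\{b} :: ∅
Executing aab from P (initial set {u0}):
  after a @ step 1: {u0, u1}
  after a @ step 2: {u0, u1, u2}
  after b @ step 3: {u3}
  ✓ P
Executing aab from Q (initial set {v0}):
  after a @ step 1: {v0, v1}
  after a @ step 2: {v0, v1, v2}
  after b @ step 3: ∅  — Q cannot continue

traces(P) ≠ traces(Q) — witness ⟨aab⟩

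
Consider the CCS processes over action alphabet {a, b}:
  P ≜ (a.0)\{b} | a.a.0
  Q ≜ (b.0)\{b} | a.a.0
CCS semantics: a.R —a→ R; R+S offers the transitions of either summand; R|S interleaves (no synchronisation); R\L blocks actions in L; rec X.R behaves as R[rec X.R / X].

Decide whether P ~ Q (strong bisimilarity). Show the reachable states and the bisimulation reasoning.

P's transition system — 6 states:
  p0 = (a.0)\{b} | a.a.0 → --a--▸ p1, --a--▸ p2
  p1 = (a.0)\{b} | a.0 → --a--▸ p3, --a--▸ p4
  p2 = 0\{b} | a.a.0 → --a--▸ p4
  p3 = (a.0)\{b} | 0 → --a--▸ p5
  p4 = 0\{b} | a.0 → --a--▸ p5
  p5 = 0\{b} | 0 → (no moves)
Q's transition system — 3 states:
  q0 = (b.0)\{b} | a.a.0 → --a--▸ q1
  q1 = (b.0)\{b} | a.0 → --a--▸ q2
  q2 = (b.0)\{b} | 0 → (no moves)
Partition-refinement fixed point:
  B0 = {p0}
  B1 = {p1, p2, q0}
  B2 = {p3, p4, q1}
  B3 = {p5, q2}
p0 ∈ B0, q0 ∈ B1 → different blocks

not bisimilar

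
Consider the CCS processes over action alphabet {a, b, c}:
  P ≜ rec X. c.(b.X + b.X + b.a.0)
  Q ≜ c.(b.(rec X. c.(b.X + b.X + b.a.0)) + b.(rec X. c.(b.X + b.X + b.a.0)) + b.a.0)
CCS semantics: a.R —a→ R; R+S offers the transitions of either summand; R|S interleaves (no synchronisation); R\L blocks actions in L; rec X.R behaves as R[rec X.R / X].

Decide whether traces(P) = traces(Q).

Reachable graph of P (4 states):
  m0 = rec X. c.(b.X + b.X + b.a.0) | -c-> m1
  m1 = b.(rec X. c.(b.X + b.X + b.a.0)) + b.(rec X. c.(b.X + b.X + b.a.0)) + b.a.0 | -b-> m0, -b-> m2
  m2 = a.0 | -a-> m3
  m3 = 0 | ∅
Reachable graph of Q (5 states):
  n0 = c.(b.(rec X. c.(b.X + b.X + b.a.0)) + b.(rec X. c.(b.X + b.X + b.a.0)) + b.a.0) | -c-> n1
  n1 = b.(rec X. c.(b.X + b.X + b.a.0)) + b.(rec X. c.(b.X + b.X + b.a.0)) + b.a.0 | -b-> n2, -b-> n3
  n2 = a.0 | -a-> n4
  n3 = rec X. c.(b.X + b.X + b.a.0) | -c-> n1
  n4 = 0 | ∅
Coarsest stable partition (strong bisimilarity classes):
  B0 = {m0, n0, n3}
  B1 = {m1, n1}
  B2 = {m2, n2}
  B3 = {m3, n4}
m0 ∈ B0, n0 ∈ B0 → same block
Bisimilar ⇒ trace-equivalent.

trace-equivalent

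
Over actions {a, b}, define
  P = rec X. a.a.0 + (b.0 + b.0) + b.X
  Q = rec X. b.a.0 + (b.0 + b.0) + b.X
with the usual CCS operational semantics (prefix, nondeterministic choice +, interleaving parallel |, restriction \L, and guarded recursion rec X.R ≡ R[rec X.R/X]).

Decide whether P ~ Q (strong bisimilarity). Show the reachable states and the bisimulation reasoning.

P's transition system — 3 states:
  p0 = rec X. a.a.0 + (b.0 + b.0) + b.X ⊢ -a-> p1, -b-> p0, -b-> p2
  p1 = a.0 ⊢ -a-> p2
  p2 = 0 ⊢ ·
Q's transition system — 3 states:
  q0 = rec X. b.a.0 + (b.0 + b.0) + b.X ⊢ -b-> q0, -b-> q1, -b-> q2
  q1 = 0 ⊢ ·
  q2 = a.0 ⊢ -a-> q1
Coarsest stable partition (strong bisimilarity classes):
  B0 = {p0}
  B1 = {p2, q1}
  B2 = {p1, q2}
  B3 = {q0}
p0 ∈ B0, q0 ∈ B3 → different blocks

not bisimilar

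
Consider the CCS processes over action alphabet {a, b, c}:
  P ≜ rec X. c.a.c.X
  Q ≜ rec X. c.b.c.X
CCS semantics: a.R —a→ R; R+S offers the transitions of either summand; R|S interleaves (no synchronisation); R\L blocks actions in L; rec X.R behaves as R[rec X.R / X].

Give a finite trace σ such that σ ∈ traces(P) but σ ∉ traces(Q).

LTS(P): 3 reachable states
  s0 = rec X. c.a.c.X ⊢ -c-> s1
  s1 = a.c.(rec X. c.a.c.X) ⊢ -a-> s2
  s2 = c.(rec X. c.a.c.X) ⊢ -c-> s0
LTS(Q): 3 reachable states
  t0 = rec X. c.b.c.X ⊢ -c-> t1
  t1 = b.c.(rec X. c.b.c.X) ⊢ -b-> t2
  t2 = c.(rec X. c.b.c.X) ⊢ -c-> t0
Run σ = ⟨ca⟩ on P: start {s0}
  after c @ step 1: {s1}
  after a @ step 2: {s2}
  P completes σ.
Run σ = ⟨ca⟩ on Q: start {t0}
  after c @ step 1: {t1}
  after a @ step 2: no successor for Q

ca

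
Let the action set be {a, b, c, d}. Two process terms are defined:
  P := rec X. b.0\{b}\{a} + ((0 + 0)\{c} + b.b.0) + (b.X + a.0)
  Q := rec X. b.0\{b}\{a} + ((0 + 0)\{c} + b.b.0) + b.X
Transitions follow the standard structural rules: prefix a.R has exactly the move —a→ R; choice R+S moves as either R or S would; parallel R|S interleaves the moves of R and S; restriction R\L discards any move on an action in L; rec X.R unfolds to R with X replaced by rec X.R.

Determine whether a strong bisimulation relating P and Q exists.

not bisimilar

LTS(P): 4 reachable states
  p0 = rec X. b.0\{b}\{a} + ((0 + 0)\{c} + b.b.0) + (b.X + a.0) ⊢ ··a··> p1, ··b··> p0, ··b··> p2, ··b··> p3
  p1 = 0 ⊢ ·
  p2 = 0\{b}\{a} ⊢ ·
  p3 = b.0 ⊢ ··b··> p1
LTS(Q): 4 reachable states
  q0 = rec X. b.0\{b}\{a} + ((0 + 0)\{c} + b.b.0) + b.X ⊢ ··b··> q0, ··b··> q1, ··b··> q2
  q1 = 0\{b}\{a} ⊢ ·
  q2 = b.0 ⊢ ··b··> q3
  q3 = 0 ⊢ ·
Bisimilarity quotient blocks:
  B0 = {p0}
  B1 = {p1, p2, q1, q3}
  B2 = {p3, q2}
  B3 = {q0}
p0 ∈ B0, q0 ∈ B3 → different blocks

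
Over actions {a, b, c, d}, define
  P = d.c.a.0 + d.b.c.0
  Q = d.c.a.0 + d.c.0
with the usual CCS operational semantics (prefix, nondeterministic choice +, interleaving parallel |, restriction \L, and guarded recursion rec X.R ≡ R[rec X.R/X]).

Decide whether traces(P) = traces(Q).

P's transition system — 6 states:
  p0 = d.c.a.0 + d.b.c.0 → --d--▸ p1, --d--▸ p2
  p1 = b.c.0 → --b--▸ p3
  p2 = c.a.0 → --c--▸ p4
  p3 = c.0 → --c--▸ p5
  p4 = a.0 → --a--▸ p5
  p5 = 0 → ∅
Q's transition system — 5 states:
  q0 = d.c.a.0 + d.c.0 → --d--▸ q1, --d--▸ q2
  q1 = c.0 → --c--▸ q3
  q2 = c.a.0 → --c--▸ q4
  q3 = 0 → ∅
  q4 = a.0 → --a--▸ q3
Executing db from P (initial set {p0}):
  after d @ step 1: {p1, p2}
  after b @ step 2: {p3}
  P completes σ.
Executing db from Q (initial set {q0}):
  after d @ step 1: {q1, q2}
  after b @ step 2: no successor for Q

NO — witness ⟨db⟩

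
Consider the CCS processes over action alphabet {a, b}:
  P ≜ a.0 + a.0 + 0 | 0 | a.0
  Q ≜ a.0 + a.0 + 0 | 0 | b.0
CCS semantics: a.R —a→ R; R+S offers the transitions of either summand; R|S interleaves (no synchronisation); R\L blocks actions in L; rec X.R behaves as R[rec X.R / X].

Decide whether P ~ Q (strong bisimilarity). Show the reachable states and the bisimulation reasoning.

P ≁ Q

Reachable graph of P (3 states):
  s0 = a.0 + a.0 + 0 | 0 | a.0 | --a--▸ s1, --a--▸ s2
  s1 = 0 | stopped
  s2 = 0 | 0 | 0 | stopped
Reachable graph of Q (3 states):
  t0 = a.0 + a.0 + 0 | 0 | b.0 | --a--▸ t1, --b--▸ t2
  t1 = 0 | stopped
  t2 = 0 | 0 | 0 | stopped
Coarsest stable partition (strong bisimilarity classes):
  B0 = {s0}
  B1 = {s1, s2, t1, t2}
  B2 = {t0}
s0 ∈ B0, t0 ∈ B2 → different blocks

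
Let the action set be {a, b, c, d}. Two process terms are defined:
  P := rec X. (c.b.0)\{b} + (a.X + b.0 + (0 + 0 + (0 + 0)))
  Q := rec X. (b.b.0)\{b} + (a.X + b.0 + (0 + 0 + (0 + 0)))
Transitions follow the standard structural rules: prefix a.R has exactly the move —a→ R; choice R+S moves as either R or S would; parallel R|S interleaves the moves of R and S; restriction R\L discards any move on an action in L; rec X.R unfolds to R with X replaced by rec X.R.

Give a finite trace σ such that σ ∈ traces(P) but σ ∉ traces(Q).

c

LTS(P): 3 reachable states
  s0 = rec X. (c.b.0)\{b} + (a.X + b.0 + (0 + 0 + (0 + 0))) :: =a=> s0, =b=> s1, =c=> s2
  s1 = 0 :: ∅
  s2 = (b.0)\{b} :: ∅
LTS(Q): 2 reachable states
  t0 = rec X. (b.b.0)\{b} + (a.X + b.0 + (0 + 0 + (0 + 0))) :: =a=> t0, =b=> t1
  t1 = 0 :: ∅
Executing c from P (initial set {s0}):
  step 1 (c): {s2}
  — P admits the full trace.
Executing c from Q (initial set {t0}):
  step 1 (c): no successor for Q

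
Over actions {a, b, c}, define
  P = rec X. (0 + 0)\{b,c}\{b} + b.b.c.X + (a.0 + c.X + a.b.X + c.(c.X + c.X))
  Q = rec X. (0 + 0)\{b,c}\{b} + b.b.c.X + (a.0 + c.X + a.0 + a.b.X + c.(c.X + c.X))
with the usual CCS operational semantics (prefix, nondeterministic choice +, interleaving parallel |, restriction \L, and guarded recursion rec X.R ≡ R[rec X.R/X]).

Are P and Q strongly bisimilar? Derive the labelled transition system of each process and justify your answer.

Reachable graph of P (6 states):
  p0 = rec X. (0 + 0)\{b,c}\{b} + b.b.c.X + (a.0 + c.X + a.b.X + c.(c.X + c.X)) has moves —a→ p1, —a→ p2, —b→ p3, —c→ p0, —c→ p4
  p1 = 0 has moves ∅
  p2 = b.(rec X. (0 + 0)\{b,c}\{b} + b.b.c.X + (a.0 + c.X + a.b.X + c.(c.X + c.X))) has moves —b→ p0
  p3 = b.c.(rec X. (0 + 0)\{b,c}\{b} + b.b.c.X + (a.0 + c.X + a.b.X + c.(c.X + c.X))) has moves —b→ p5
  p4 = c.(rec X. (0 + 0)\{b,c}\{b} + b.b.c.X + (a.0 + c.X + a.b.X + c.(c.X + c.X))) + c.(rec X. (0 + 0)\{b,c}\{b} + b.b.c.X + (a.0 + c.X + a.b.X + c.(c.X + c.X))) has moves —c→ p0
  p5 = c.(rec X. (0 + 0)\{b,c}\{b} + b.b.c.X + (a.0 + c.X + a.b.X + c.(c.X + c.X))) has moves —c→ p0
Reachable graph of Q (6 states):
  q0 = rec X. (0 + 0)\{b,c}\{b} + b.b.c.X + (a.0 + c.X + a.0 + a.b.X + c.(c.X + c.X)) has moves —a→ q1, —a→ q2, —b→ q3, —c→ q0, —c→ q4
  q1 = 0 has moves ∅
  q2 = b.(rec X. (0 + 0)\{b,c}\{b} + b.b.c.X + (a.0 + c.X + a.0 + a.b.X + c.(c.X + c.X))) has moves —b→ q0
  q3 = b.c.(rec X. (0 + 0)\{b,c}\{b} + b.b.c.X + (a.0 + c.X + a.0 + a.b.X + c.(c.X + c.X))) has moves —b→ q5
  q4 = c.(rec X. (0 + 0)\{b,c}\{b} + b.b.c.X + (a.0 + c.X + a.0 + a.b.X + c.(c.X + c.X))) + c.(rec X. (0 + 0)\{b,c}\{b} + b.b.c.X + (a.0 + c.X + a.0 + a.b.X + c.(c.X + c.X))) has moves —c→ q0
  q5 = c.(rec X. (0 + 0)\{b,c}\{b} + b.b.c.X + (a.0 + c.X + a.0 + a.b.X + c.(c.X + c.X))) has moves —c→ q0
Coarsest stable partition (strong bisimilarity classes):
  B0 = {p0, q0}
  B1 = {p1, q1}
  B2 = {p3, q3}
  B3 = {p4, p5, q4, q5}
  B4 = {p2, q2}
p0 ∈ B0, q0 ∈ B0 → same block

P ~ Q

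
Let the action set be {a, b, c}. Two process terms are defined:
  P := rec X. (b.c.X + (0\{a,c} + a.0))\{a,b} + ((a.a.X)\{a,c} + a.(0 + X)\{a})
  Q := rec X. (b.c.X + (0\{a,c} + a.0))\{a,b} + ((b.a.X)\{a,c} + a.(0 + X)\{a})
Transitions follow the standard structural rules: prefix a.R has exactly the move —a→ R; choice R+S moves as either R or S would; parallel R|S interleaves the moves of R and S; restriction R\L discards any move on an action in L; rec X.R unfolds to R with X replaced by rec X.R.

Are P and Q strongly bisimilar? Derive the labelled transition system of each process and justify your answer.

Reachable graph of P (2 states):
  m0 = rec X. (b.c.X + (0\{a,c} + a.0))\{a,b} + ((a.a.X)\{a,c} + a.(0 + X)\{a}) has moves -a-> m1
  m1 = (0 + (rec X. (b.c.X + (0\{a,c} + a.0))\{a,b} + ((a.a.X)\{a,c} + a.(0 + X)\{a})))\{a} has moves ∅
Reachable graph of Q (4 states):
  n0 = rec X. (b.c.X + (0\{a,c} + a.0))\{a,b} + ((b.a.X)\{a,c} + a.(0 + X)\{a}) has moves -a-> n1, -b-> n2
  n1 = (0 + (rec X. (b.c.X + (0\{a,c} + a.0))\{a,b} + ((b.a.X)\{a,c} + a.(0 + X)\{a})))\{a} has moves -b-> n3
  n2 = (a.(rec X. (b.c.X + (0\{a,c} + a.0))\{a,b} + ((b.a.X)\{a,c} + a.(0 + X)\{a})))\{a,c} has moves ∅
  n3 = (a.(rec X. (b.c.X + (0\{a,c} + a.0))\{a,b} + ((b.a.X)\{a,c} + a.(0 + X)\{a})))\{a,c}\{a} has moves ∅
Bisimilarity quotient blocks:
  B0 = {m0}
  B1 = {m1, n2, n3}
  B2 = {n0}
  B3 = {n1}
m0 ∈ B0, n0 ∈ B2 → different blocks

not bisimilar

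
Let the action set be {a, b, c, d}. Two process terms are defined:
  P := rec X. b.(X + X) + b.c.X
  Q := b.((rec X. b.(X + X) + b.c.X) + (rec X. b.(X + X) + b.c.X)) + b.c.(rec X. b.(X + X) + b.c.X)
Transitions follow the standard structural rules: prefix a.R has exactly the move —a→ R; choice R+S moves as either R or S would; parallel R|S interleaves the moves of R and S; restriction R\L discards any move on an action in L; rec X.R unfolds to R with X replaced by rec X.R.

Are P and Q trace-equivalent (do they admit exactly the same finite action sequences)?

LTS(P): 3 reachable states
  m0 = rec X. b.(X + X) + b.c.X :: -b-> m1, -b-> m2
  m1 = (rec X. b.(X + X) + b.c.X) + (rec X. b.(X + X) + b.c.X) :: -b-> m1, -b-> m2
  m2 = c.(rec X. b.(X + X) + b.c.X) :: -c-> m0
LTS(Q): 4 reachable states
  n0 = b.((rec X. b.(X + X) + b.c.X) + (rec X. b.(X + X) + b.c.X)) + b.c.(rec X. b.(X + X) + b.c.X) :: -b-> n1, -b-> n2
  n1 = (rec X. b.(X + X) + b.c.X) + (rec X. b.(X + X) + b.c.X) :: -b-> n1, -b-> n2
  n2 = c.(rec X. b.(X + X) + b.c.X) :: -c-> n3
  n3 = rec X. b.(X + X) + b.c.X :: -b-> n1, -b-> n2
Bisimilarity quotient blocks:
  B0 = {m0, m1, n0, n1, n3}
  B1 = {m2, n2}
m0 ∈ B0, n0 ∈ B0 → same block
Bisimilar ⇒ trace-equivalent.

YES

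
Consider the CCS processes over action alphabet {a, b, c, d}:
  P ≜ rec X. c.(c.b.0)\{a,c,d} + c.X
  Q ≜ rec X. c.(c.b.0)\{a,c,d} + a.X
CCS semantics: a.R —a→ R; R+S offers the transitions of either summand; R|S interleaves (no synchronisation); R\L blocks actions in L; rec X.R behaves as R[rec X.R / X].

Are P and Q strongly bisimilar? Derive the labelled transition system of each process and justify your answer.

not bisimilar

LTS(P): 2 reachable states
  u0 = rec X. c.(c.b.0)\{a,c,d} + c.X → ··c··> u0, ··c··> u1
  u1 = (c.b.0)\{a,c,d} → ·
LTS(Q): 2 reachable states
  v0 = rec X. c.(c.b.0)\{a,c,d} + a.X → ··a··> v0, ··c··> v1
  v1 = (c.b.0)\{a,c,d} → ·
Bisimilarity quotient blocks:
  B0 = {u0}
  B1 = {u1, v1}
  B2 = {v0}
u0 ∈ B0, v0 ∈ B2 → different blocks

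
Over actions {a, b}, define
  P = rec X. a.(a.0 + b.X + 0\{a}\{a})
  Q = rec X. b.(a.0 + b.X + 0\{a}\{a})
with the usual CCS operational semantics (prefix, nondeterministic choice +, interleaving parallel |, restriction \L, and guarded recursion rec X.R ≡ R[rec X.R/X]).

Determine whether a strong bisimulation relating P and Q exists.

not bisimilar

P's transition system — 3 states:
  s0 = rec X. a.(a.0 + b.X + 0\{a}\{a}) | ··a··> s1
  s1 = a.0 + b.(rec X. a.(a.0 + b.X + 0\{a}\{a})) + 0\{a}\{a} | ··a··> s2, ··b··> s0
  s2 = 0 | (no moves)
Q's transition system — 3 states:
  t0 = rec X. b.(a.0 + b.X + 0\{a}\{a}) | ··b··> t1
  t1 = a.0 + b.(rec X. b.(a.0 + b.X + 0\{a}\{a})) + 0\{a}\{a} | ··a··> t2, ··b··> t0
  t2 = 0 | (no moves)
Bisimilarity quotient blocks:
  B0 = {s0}
  B1 = {s1}
  B2 = {s2, t2}
  B3 = {t0}
  B4 = {t1}
s0 ∈ B0, t0 ∈ B3 → different blocks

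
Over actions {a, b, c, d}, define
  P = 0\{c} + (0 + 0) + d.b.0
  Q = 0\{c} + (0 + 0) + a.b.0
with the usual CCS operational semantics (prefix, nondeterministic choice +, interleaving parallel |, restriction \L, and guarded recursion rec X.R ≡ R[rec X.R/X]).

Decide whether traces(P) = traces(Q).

NO — witness ⟨d⟩

LTS(P): 3 reachable states
  u0 = 0\{c} + (0 + 0) + d.b.0 has moves =d=> u1
  u1 = b.0 has moves =b=> u2
  u2 = 0 has moves deadlocked
LTS(Q): 3 reachable states
  v0 = 0\{c} + (0 + 0) + a.b.0 has moves =a=> v1
  v1 = b.0 has moves =b=> v2
  v2 = 0 has moves deadlocked
Trace ⟨d⟩ through P, begin at {u0}:
  step 1 (d): {u1}
  P completes σ.
Trace ⟨d⟩ through Q, begin at {v0}:
  step 1 (d): ∅ (Q stuck)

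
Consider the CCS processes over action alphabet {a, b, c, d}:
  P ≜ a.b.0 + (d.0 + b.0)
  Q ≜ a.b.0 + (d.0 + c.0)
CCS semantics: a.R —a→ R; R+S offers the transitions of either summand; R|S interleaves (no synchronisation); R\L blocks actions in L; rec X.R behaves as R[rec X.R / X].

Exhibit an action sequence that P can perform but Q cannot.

b

Reachable graph of P (3 states):
  s0 = a.b.0 + (d.0 + b.0) → —a→ s1, —b→ s2, —d→ s2
  s1 = b.0 → —b→ s2
  s2 = 0 → ∅
Reachable graph of Q (3 states):
  t0 = a.b.0 + (d.0 + c.0) → —a→ t1, —c→ t2, —d→ t2
  t1 = b.0 → —b→ t2
  t2 = 0 → ∅
Executing b from P (initial set {s0}):
  step 1 (b): {s2}
  — P admits the full trace.
Executing b from Q (initial set {t0}):
  step 1 (b): no successor for Q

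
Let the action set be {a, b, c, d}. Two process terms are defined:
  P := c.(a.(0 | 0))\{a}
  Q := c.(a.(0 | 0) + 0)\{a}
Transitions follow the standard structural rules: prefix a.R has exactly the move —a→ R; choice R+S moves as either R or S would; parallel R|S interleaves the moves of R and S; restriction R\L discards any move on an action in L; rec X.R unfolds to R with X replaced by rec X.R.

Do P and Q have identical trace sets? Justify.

trace-equivalent

P's transition system — 2 states:
  m0 = c.(a.(0 | 0))\{a} has moves -c-> m1
  m1 = (a.(0 | 0))\{a} has moves stopped
Q's transition system — 2 states:
  n0 = c.(a.(0 | 0) + 0)\{a} has moves -c-> n1
  n1 = (a.(0 | 0) + 0)\{a} has moves stopped
Bisimilarity quotient blocks:
  B0 = {m0, n0}
  B1 = {m1, n1}
m0 ∈ B0, n0 ∈ B0 → same block
Bisimilar ⇒ trace-equivalent.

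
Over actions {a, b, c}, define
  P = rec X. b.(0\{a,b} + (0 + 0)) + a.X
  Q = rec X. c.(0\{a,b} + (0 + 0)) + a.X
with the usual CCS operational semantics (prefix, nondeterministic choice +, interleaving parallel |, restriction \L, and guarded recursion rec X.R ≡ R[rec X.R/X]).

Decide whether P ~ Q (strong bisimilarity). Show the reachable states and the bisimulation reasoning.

P ≁ Q

LTS(P): 2 reachable states
  p0 = rec X. b.(0\{a,b} + (0 + 0)) + a.X → =a=> p0, =b=> p1
  p1 = 0\{a,b} + (0 + 0) → deadlocked
LTS(Q): 2 reachable states
  q0 = rec X. c.(0\{a,b} + (0 + 0)) + a.X → =a=> q0, =c=> q1
  q1 = 0\{a,b} + (0 + 0) → deadlocked
Partition-refinement fixed point:
  B0 = {p0}
  B1 = {p1, q1}
  B2 = {q0}
p0 ∈ B0, q0 ∈ B2 → different blocks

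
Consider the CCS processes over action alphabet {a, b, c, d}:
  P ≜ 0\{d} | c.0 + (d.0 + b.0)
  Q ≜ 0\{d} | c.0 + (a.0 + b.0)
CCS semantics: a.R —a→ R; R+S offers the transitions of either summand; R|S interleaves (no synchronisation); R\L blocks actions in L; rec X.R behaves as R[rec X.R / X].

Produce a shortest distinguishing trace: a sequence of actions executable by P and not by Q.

Reachable graph of P (3 states):
  s0 = 0\{d} | c.0 + (d.0 + b.0) :: —b→ s1, —c→ s2, —d→ s1
  s1 = 0 :: deadlocked
  s2 = 0\{d} | 0 :: deadlocked
Reachable graph of Q (3 states):
  t0 = 0\{d} | c.0 + (a.0 + b.0) :: —a→ t1, —b→ t1, —c→ t2
  t1 = 0 :: deadlocked
  t2 = 0\{d} | 0 :: deadlocked
Executing d from P (initial set {s0}):
  after d @ step 1: {s1}
  P completes σ.
Executing d from Q (initial set {t0}):
  after d @ step 1: no successor for Q

d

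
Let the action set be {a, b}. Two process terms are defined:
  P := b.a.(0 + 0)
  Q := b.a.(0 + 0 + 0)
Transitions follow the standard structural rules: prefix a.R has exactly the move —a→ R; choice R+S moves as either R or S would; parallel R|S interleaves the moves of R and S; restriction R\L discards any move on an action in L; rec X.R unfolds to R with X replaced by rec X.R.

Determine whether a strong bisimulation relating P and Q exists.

P ~ Q

P's transition system — 3 states:
  s0 = b.a.(0 + 0) has moves --b--▸ s1
  s1 = a.(0 + 0) has moves --a--▸ s2
  s2 = 0 + 0 has moves ·
Q's transition system — 3 states:
  t0 = b.a.(0 + 0 + 0) has moves --b--▸ t1
  t1 = a.(0 + 0 + 0) has moves --a--▸ t2
  t2 = 0 + 0 + 0 has moves ·
Bisimilarity quotient blocks:
  B0 = {s0, t0}
  B1 = {s1, t1}
  B2 = {s2, t2}
s0 ∈ B0, t0 ∈ B0 → same block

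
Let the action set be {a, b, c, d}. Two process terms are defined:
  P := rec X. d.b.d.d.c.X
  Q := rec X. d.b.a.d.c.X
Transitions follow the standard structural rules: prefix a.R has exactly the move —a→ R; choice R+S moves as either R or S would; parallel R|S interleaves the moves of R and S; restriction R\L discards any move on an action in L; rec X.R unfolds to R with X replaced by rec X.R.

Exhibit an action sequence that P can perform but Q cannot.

Reachable graph of P (5 states):
  p0 = rec X. d.b.d.d.c.X → —d→ p1
  p1 = b.d.d.c.(rec X. d.b.d.d.c.X) → —b→ p2
  p2 = d.d.c.(rec X. d.b.d.d.c.X) → —d→ p3
  p3 = d.c.(rec X. d.b.d.d.c.X) → —d→ p4
  p4 = c.(rec X. d.b.d.d.c.X) → —c→ p0
Reachable graph of Q (5 states):
  q0 = rec X. d.b.a.d.c.X → —d→ q1
  q1 = b.a.d.c.(rec X. d.b.a.d.c.X) → —b→ q2
  q2 = a.d.c.(rec X. d.b.a.d.c.X) → —a→ q3
  q3 = d.c.(rec X. d.b.a.d.c.X) → —d→ q4
  q4 = c.(rec X. d.b.a.d.c.X) → —c→ q0
Run σ = ⟨dbd⟩ on P: start {p0}
  step 1 (d): {p1}
  step 2 (b): {p2}
  step 3 (d): {p3}
  ✓ P
Run σ = ⟨dbd⟩ on Q: start {q0}
  step 1 (d): {q1}
  step 2 (b): {q2}
  step 3 (d): no successor for Q

dbd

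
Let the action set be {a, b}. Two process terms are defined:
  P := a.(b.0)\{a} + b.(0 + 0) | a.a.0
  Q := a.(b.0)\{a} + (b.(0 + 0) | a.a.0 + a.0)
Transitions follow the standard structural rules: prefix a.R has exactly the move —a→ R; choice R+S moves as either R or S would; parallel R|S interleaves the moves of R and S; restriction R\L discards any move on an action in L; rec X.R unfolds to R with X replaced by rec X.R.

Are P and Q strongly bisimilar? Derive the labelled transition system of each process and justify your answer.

NO

LTS(P): 8 reachable states
  u0 = a.(b.0)\{a} + b.(0 + 0) | a.a.0 | ··a··> u1, ··a··> u2, ··b··> u3
  u1 = (b.0)\{a} | ··b··> u4
  u2 = b.(0 + 0) | a.0 | ··a··> u5, ··b··> u6
  u3 = (0 + 0) | a.a.0 | ··a··> u6
  u4 = 0\{a} | ∅
  u5 = b.(0 + 0) | 0 | ··b··> u7
  u6 = (0 + 0) | a.0 | ··a··> u7
  u7 = (0 + 0) | 0 | ∅
LTS(Q): 9 reachable states
  v0 = a.(b.0)\{a} + (b.(0 + 0) | a.a.0 + a.0) | ··a··> v1, ··a··> v2, ··a··> v3, ··b··> v4
  v1 = (b.0)\{a} | ··b··> v5
  v2 = 0 | ∅
  v3 = b.(0 + 0) | a.0 | ··a··> v6, ··b··> v7
  v4 = (0 + 0) | a.a.0 | ··a··> v7
  v5 = 0\{a} | ∅
  v6 = b.(0 + 0) | 0 | ··b··> v8
  v7 = (0 + 0) | a.0 | ··a··> v8
  v8 = (0 + 0) | 0 | ∅
Coarsest stable partition (strong bisimilarity classes):
  B0 = {u0}
  B1 = {u3, v4}
  B2 = {u6, v7}
  B3 = {u4, u7, v2, v5, v8}
  B4 = {u2, v3}
  B5 = {u1, u5, v1, v6}
  B6 = {v0}
u0 ∈ B0, v0 ∈ B6 → different blocks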